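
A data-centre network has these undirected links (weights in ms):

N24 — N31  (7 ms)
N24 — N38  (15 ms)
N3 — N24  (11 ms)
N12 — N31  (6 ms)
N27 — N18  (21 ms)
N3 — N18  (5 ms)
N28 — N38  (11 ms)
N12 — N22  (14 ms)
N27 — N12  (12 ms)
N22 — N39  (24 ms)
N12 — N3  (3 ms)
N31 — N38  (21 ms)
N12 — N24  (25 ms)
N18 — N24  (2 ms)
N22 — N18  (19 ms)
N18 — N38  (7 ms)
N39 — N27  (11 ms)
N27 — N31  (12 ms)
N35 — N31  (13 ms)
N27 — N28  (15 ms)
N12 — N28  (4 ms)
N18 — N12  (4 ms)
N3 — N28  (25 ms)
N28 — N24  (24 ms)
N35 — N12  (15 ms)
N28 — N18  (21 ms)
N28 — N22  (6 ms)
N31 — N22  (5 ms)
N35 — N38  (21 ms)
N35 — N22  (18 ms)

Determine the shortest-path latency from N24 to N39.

Running Dijkstra from N24:
N24: 0
N18: 2  (via N24)
N12: 6  (via N18)
N31: 7  (via N24)
N3: 7  (via N18)
N38: 9  (via N18)
N28: 10  (via N12)
N22: 12  (via N31)
N27: 18  (via N12)
N35: 20  (via N31)
N39: 29  (via N27)
Shortest route: N24 → N18 → N12 → N27 → N39 = 29 ms.

29 ms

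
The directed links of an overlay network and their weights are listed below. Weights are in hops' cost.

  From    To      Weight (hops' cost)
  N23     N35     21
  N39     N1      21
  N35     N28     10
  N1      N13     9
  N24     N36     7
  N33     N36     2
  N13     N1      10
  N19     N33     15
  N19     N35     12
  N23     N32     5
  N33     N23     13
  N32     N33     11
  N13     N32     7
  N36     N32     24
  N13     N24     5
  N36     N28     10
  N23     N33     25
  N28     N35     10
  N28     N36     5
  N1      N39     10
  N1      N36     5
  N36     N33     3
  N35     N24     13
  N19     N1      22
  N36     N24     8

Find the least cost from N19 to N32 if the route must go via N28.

48 hops' cost

Shortest N19→N28: N19 → N35 → N28 = 22
Best N28 to N32: N28 → N36 → N33 → N23 → N32 costing 26
Total via N28: 22 + 26 = 48 hops' cost.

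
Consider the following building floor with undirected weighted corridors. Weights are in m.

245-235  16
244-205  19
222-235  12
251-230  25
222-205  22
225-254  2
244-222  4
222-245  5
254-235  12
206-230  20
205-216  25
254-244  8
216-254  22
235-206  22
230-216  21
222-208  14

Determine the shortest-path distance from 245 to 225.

19 m

Settle nodes by increasing distance from 245:
245: 0
222: 5  (via 245)
244: 9  (via 222)
235: 16  (via 245)
254: 17  (via 244)
208: 19  (via 222)
225: 19  (via 254)
Shortest route: 245–222–244–254–225 = 19 m.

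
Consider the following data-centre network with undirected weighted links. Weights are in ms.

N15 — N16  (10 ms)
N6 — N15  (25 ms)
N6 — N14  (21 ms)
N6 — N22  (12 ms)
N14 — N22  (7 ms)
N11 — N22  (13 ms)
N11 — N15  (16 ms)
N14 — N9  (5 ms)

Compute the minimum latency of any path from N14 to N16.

Shortest distances from N14:
N14: 0
N9: 5  (via N14)
N22: 7  (via N14)
N6: 19  (via N22)
N11: 20  (via N22)
N15: 36  (via N11)
N16: 46  (via N15)
Shortest route: N14 → N22 → N11 → N15 → N16 = 46 ms.

46 ms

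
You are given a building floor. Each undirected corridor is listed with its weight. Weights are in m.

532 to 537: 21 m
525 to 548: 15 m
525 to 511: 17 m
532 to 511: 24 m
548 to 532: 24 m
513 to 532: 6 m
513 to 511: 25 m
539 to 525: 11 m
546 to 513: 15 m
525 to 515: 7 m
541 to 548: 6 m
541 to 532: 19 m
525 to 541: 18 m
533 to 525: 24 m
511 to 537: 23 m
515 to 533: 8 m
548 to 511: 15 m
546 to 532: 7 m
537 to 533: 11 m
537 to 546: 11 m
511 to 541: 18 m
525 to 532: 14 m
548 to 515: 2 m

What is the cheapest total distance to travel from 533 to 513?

35 m

Shortest distances from 533:
533: 0
515: 8  (via 533)
548: 10  (via 515)
537: 11  (via 533)
525: 15  (via 515)
541: 16  (via 548)
546: 22  (via 537)
511: 25  (via 548)
539: 26  (via 525)
532: 29  (via 525)
513: 35  (via 532)
Shortest route: 533 → 515 → 525 → 532 → 513 = 35 m.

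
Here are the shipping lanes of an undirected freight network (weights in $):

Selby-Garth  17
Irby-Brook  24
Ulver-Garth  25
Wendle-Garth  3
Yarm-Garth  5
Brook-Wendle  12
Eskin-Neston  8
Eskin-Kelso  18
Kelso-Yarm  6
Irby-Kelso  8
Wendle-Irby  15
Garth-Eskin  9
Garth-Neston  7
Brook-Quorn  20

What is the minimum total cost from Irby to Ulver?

Running Dijkstra from Irby:
Irby: 0
Kelso: 8  (via Irby)
Yarm: 14  (via Kelso)
Wendle: 15  (via Irby)
Garth: 18  (via Wendle)
Brook: 24  (via Irby)
Neston: 25  (via Garth)
Eskin: 26  (via Kelso)
Selby: 35  (via Garth)
Ulver: 43  (via Garth)
Shortest route: Irby → Wendle → Garth → Ulver = $43.

$43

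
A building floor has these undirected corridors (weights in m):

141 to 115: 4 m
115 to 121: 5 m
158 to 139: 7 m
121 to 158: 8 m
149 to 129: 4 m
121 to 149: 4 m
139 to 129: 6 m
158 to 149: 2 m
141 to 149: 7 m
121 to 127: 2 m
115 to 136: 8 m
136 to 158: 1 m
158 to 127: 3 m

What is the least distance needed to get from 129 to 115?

13 m

Enumerating some paths:
129 - 149 - 158 - 127 - 121 - 115: 4+2+3+2+5 = 16
129 - 149 - 121 - 115: 4+4+5 = 13
129 - 149 - 158 - 136 - 115: 4+2+1+8 = 15
129 - 149 - 141 - 115: 4+7+4 = 15
Cheapest is 129 - 149 - 121 - 115 at 13 m.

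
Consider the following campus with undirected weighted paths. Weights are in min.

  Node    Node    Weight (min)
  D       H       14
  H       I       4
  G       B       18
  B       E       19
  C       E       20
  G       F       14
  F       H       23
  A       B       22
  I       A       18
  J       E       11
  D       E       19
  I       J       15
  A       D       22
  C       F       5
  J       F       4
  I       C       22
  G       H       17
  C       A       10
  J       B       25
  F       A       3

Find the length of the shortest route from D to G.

31 min

Enumerating some paths:
D–H–G: 14+17 = 31
D–A–F–G: 22+3+14 = 39
Cheapest is D–H–G at 31 min.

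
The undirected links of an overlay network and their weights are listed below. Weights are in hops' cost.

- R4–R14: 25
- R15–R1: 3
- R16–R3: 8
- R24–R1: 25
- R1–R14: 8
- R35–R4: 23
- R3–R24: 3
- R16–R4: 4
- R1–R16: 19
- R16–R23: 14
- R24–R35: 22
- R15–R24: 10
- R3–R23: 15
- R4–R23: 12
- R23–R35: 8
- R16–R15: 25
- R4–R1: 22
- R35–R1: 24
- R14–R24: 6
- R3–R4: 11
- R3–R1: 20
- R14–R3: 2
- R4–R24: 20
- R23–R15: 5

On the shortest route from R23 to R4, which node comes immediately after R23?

R4

Compare a few routes:
R23 - R16 - R4: 14+4 = 18
R23 - R4: 12 = 12
R23 - R3 - R4: 15+11 = 26
R23 - R3 - R16 - R4: 15+8+4 = 27
Cheapest is R23 - R4 at 12 hops' cost.
So from R23 the first move is to R4.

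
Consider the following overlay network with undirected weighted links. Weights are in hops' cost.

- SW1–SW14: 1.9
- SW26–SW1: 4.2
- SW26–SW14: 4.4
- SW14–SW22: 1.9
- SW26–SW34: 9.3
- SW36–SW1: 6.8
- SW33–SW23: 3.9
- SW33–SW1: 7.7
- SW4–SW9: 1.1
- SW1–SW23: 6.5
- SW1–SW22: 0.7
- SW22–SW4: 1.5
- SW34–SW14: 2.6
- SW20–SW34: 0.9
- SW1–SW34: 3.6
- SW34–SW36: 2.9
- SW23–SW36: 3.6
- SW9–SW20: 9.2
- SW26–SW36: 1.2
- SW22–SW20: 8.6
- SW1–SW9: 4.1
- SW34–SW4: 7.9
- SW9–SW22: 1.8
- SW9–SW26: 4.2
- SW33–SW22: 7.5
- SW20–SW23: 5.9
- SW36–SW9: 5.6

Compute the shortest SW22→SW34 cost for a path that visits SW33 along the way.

17.9 hops' cost

Best SW22 to SW33: SW22–SW33 costing 7.5
Shortest SW33→SW34: SW33–SW23–SW36–SW34 = 10.4
Total via SW33: 7.5 + 10.4 = 17.9 hops' cost.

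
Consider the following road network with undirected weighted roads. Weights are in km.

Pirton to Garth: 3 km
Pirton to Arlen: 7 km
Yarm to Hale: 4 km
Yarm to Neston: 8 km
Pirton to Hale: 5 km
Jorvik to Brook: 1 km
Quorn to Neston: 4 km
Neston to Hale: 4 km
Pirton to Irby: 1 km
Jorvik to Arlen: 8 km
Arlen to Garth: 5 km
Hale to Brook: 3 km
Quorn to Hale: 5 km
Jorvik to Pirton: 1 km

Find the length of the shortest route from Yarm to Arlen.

Enumerating some paths:
Yarm–Hale–Brook–Jorvik–Pirton–Garth–Arlen: 4+3+1+1+3+5 = 17
Yarm–Hale–Pirton–Garth–Arlen: 4+5+3+5 = 17
Yarm–Hale–Pirton–Jorvik–Arlen: 4+5+1+8 = 18
Yarm–Hale–Brook–Jorvik–Arlen: 4+3+1+8 = 16
The minimum is 16 km via Yarm–Hale–Brook–Jorvik–Arlen.

16 km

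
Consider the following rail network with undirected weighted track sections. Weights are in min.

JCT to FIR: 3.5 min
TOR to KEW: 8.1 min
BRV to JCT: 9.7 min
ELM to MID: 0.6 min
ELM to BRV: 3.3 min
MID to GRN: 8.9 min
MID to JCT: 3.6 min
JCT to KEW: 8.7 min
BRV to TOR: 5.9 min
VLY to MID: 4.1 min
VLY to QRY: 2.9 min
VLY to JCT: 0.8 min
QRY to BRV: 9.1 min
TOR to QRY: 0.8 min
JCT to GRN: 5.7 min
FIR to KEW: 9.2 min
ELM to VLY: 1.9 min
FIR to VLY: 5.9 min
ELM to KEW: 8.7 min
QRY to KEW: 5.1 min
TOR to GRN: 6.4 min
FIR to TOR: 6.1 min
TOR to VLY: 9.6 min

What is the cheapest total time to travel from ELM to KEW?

Running Dijkstra from ELM:
ELM: 0
MID: 0.6  (via ELM)
VLY: 1.9  (via ELM)
JCT: 2.7  (via VLY)
BRV: 3.3  (via ELM)
QRY: 4.8  (via VLY)
TOR: 5.6  (via QRY)
FIR: 6.2  (via JCT)
GRN: 8.4  (via JCT)
KEW: 8.7  (via ELM)
Shortest route: ELM → KEW = 8.7 min.

8.7 min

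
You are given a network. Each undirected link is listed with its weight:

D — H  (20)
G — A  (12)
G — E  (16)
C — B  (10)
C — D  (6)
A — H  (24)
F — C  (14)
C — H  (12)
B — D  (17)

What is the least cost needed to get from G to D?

Candidate routes:
G - A - H - C - D: 12+24+12+6 = 54
G - A - H - C - B - D: 12+24+12+10+17 = 75
G - A - H - D: 12+24+20 = 56
The minimum is 54 via G - A - H - C - D.

54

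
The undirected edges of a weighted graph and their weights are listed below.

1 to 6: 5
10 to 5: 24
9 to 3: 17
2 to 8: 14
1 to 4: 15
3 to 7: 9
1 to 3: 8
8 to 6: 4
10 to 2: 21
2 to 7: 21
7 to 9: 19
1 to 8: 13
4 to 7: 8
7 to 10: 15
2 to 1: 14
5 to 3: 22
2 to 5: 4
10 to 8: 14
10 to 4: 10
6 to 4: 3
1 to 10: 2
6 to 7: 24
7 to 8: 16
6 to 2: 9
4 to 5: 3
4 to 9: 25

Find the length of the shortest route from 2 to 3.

Running Dijkstra from 2:
2: 0
5: 4  (via 2)
4: 7  (via 5)
6: 9  (via 2)
8: 13  (via 6)
1: 14  (via 2)
7: 15  (via 4)
10: 16  (via 1)
3: 22  (via 1)
Shortest route: 2 → 1 → 3 = 22.

22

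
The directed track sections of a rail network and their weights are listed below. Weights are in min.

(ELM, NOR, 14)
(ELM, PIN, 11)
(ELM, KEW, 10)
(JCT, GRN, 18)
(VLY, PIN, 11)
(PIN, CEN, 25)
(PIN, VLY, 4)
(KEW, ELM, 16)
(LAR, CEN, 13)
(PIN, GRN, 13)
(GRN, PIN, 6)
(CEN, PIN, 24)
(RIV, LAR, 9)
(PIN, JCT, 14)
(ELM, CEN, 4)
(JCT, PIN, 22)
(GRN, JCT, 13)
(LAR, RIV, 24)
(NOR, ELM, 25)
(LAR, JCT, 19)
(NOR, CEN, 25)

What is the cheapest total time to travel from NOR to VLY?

40 min

Enumerating some paths:
NOR–ELM–PIN–VLY: 25+11+4 = 40
NOR–CEN–PIN–VLY: 25+24+4 = 53
Cheapest is NOR–ELM–PIN–VLY at 40 min.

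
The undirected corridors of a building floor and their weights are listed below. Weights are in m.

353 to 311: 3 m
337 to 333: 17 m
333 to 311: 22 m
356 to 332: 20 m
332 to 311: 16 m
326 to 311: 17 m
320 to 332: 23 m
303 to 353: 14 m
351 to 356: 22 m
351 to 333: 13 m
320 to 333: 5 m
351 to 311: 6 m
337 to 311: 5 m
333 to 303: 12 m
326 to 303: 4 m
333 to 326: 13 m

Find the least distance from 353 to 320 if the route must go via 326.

36 m

Shortest 353→326: 353–303–326 = 18
Best 326 to 320: 326–333–320 costing 18
Total via 326: 18 + 18 = 36 m.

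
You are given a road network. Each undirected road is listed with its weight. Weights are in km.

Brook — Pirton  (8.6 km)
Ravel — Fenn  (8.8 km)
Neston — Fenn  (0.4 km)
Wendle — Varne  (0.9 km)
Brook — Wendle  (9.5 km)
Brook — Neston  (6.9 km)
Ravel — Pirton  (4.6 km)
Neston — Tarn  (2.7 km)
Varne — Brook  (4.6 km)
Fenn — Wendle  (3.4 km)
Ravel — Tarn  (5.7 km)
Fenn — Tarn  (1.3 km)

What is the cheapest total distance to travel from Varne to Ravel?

Running Dijkstra from Varne:
Varne: 0
Wendle: 0.9  (via Varne)
Fenn: 4.3  (via Wendle)
Brook: 4.6  (via Varne)
Neston: 4.7  (via Fenn)
Tarn: 5.6  (via Fenn)
Ravel: 11.3  (via Tarn)
Shortest route: Varne–Wendle–Fenn–Tarn–Ravel = 11.3 km.

11.3 km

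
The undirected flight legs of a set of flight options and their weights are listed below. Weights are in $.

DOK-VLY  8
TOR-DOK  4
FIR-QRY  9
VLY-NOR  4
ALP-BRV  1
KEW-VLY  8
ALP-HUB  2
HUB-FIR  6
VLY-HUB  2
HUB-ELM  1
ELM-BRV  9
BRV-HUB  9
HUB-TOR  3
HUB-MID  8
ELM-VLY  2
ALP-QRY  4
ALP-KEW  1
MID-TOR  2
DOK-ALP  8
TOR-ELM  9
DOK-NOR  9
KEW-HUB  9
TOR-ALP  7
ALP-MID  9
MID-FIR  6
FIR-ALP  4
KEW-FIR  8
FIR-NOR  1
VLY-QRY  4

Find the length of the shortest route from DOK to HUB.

$7

Candidate routes:
DOK–VLY–HUB: 8+2 = 10
DOK–TOR–HUB: 4+3 = 7
DOK–ALP–HUB: 8+2 = 10
The minimum is $7 via DOK–TOR–HUB.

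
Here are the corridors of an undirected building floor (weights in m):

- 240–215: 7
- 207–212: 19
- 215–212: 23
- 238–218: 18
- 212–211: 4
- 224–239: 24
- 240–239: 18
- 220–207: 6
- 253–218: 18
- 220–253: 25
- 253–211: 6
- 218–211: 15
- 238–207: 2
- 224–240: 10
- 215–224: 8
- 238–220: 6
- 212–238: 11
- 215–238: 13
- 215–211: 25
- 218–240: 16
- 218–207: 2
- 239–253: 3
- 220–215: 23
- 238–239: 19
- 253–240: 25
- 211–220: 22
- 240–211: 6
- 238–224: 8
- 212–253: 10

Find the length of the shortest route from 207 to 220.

Compare a few routes:
207–220: 6 = 6
207–238–220: 2+6 = 8
Cheapest is 207–220 at 6 m.

6 m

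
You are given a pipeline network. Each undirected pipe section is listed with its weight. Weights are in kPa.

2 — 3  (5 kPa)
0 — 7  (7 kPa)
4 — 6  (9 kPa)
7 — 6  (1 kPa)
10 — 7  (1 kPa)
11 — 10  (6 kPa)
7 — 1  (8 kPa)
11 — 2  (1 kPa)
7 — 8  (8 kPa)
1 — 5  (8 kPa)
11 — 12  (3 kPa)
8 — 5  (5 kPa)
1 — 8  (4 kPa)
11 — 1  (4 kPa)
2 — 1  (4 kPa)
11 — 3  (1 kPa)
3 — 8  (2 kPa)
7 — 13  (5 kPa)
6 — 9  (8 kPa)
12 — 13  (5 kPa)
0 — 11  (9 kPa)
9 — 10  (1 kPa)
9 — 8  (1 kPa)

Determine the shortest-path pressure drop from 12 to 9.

Shortest distances from 12:
12: 0
11: 3  (via 12)
2: 4  (via 11)
3: 4  (via 11)
13: 5  (via 12)
8: 6  (via 3)
1: 7  (via 11)
9: 7  (via 8)
Shortest route: 12 → 11 → 3 → 8 → 9 = 7 kPa.

7 kPa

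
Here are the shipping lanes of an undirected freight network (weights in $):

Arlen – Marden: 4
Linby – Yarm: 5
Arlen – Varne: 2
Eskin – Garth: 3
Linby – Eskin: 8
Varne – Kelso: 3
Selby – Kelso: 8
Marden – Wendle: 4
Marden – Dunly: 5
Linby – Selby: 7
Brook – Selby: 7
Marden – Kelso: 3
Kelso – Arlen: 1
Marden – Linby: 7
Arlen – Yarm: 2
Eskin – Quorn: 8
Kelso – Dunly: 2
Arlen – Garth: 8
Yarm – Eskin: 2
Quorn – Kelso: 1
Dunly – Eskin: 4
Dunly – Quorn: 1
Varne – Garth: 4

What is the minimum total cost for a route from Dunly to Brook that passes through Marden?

$23

Best Dunly to Marden: Dunly–Marden costing 5
Best Marden to Brook: Marden–Kelso–Selby–Brook costing 18
Total via Marden: 5 + 18 = $23.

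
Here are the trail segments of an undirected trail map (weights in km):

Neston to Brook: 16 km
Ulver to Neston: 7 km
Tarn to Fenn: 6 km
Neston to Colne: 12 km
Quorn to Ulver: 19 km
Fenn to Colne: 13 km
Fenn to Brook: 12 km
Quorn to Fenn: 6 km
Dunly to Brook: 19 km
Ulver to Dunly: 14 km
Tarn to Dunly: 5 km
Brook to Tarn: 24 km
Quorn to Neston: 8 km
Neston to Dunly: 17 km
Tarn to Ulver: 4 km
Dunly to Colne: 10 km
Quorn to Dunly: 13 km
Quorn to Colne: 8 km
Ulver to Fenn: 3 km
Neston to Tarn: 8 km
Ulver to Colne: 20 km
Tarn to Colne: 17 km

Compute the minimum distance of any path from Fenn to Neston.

Settle nodes by increasing distance from Fenn:
Fenn: 0
Ulver: 3  (via Fenn)
Quorn: 6  (via Fenn)
Tarn: 6  (via Fenn)
Neston: 10  (via Ulver)
Shortest route: Fenn–Ulver–Neston = 10 km.

10 km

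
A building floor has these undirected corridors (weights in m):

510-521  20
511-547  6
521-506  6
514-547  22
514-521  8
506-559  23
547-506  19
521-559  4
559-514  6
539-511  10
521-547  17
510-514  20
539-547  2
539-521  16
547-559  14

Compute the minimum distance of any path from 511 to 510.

43 m

Compare a few routes:
511 → 547 → 559 → 521 → 510: 6+14+4+20 = 44
511 → 547 → 521 → 510: 6+17+20 = 43
511 → 539 → 521 → 510: 10+16+20 = 46
511 → 547 → 539 → 521 → 510: 6+2+16+20 = 44
Cheapest is 511 → 547 → 521 → 510 at 43 m.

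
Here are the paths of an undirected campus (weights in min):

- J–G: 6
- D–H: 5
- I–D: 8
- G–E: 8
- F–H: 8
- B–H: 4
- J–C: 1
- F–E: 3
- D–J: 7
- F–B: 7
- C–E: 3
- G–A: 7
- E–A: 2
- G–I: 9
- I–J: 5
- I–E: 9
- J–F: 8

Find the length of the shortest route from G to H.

18 min

Candidate routes:
G - E - F - H: 8+3+8 = 19
G - A - E - F - H: 7+2+3+8 = 20
G - J - D - H: 6+7+5 = 18
G - J - C - E - F - H: 6+1+3+3+8 = 21
The minimum is 18 min via G - J - D - H.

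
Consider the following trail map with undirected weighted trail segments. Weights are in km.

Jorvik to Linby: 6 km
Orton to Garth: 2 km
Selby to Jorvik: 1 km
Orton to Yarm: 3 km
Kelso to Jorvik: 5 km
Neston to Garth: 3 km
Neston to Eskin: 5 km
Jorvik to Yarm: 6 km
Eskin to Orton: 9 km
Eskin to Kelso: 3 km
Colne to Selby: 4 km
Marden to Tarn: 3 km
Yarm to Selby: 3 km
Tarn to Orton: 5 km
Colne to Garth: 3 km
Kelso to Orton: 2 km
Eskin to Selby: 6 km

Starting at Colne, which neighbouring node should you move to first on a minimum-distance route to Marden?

Garth

Compare a few routes:
Colne - Selby - Jorvik - Yarm - Orton - Tarn - Marden: 4+1+6+3+5+3 = 22
Colne - Selby - Jorvik - Kelso - Orton - Tarn - Marden: 4+1+5+2+5+3 = 20
Colne - Selby - Yarm - Orton - Tarn - Marden: 4+3+3+5+3 = 18
Colne - Garth - Orton - Tarn - Marden: 3+2+5+3 = 13
Cheapest is Colne - Garth - Orton - Tarn - Marden at 13 km.
So from Colne the first move is to Garth.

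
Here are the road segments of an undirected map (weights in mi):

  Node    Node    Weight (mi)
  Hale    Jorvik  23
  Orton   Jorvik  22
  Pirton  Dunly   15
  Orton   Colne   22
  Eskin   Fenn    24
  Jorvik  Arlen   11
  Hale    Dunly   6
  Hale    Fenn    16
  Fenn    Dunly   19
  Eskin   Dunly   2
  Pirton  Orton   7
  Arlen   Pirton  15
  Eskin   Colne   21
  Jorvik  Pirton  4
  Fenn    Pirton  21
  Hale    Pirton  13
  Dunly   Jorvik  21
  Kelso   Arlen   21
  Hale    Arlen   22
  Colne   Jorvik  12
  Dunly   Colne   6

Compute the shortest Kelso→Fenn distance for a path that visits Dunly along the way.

68 mi

Shortest Kelso→Dunly: Kelso → Arlen → Hale → Dunly = 49
Best Dunly to Fenn: Dunly → Fenn costing 19
Total via Dunly: 49 + 19 = 68 mi.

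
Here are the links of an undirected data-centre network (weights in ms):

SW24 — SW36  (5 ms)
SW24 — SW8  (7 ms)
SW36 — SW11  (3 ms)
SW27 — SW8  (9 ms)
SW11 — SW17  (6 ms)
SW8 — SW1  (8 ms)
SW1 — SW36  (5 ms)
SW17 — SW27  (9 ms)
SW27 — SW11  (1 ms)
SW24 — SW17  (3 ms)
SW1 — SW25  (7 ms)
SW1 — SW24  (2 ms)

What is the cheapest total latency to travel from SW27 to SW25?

16 ms

Candidate routes:
SW27 - SW11 - SW36 - SW1 - SW25: 1+3+5+7 = 16
SW27 - SW11 - SW17 - SW24 - SW1 - SW25: 1+6+3+2+7 = 19
SW27 - SW11 - SW36 - SW24 - SW1 - SW25: 1+3+5+2+7 = 18
SW27 - SW17 - SW24 - SW1 - SW25: 9+3+2+7 = 21
The minimum is 16 ms via SW27 - SW11 - SW36 - SW1 - SW25.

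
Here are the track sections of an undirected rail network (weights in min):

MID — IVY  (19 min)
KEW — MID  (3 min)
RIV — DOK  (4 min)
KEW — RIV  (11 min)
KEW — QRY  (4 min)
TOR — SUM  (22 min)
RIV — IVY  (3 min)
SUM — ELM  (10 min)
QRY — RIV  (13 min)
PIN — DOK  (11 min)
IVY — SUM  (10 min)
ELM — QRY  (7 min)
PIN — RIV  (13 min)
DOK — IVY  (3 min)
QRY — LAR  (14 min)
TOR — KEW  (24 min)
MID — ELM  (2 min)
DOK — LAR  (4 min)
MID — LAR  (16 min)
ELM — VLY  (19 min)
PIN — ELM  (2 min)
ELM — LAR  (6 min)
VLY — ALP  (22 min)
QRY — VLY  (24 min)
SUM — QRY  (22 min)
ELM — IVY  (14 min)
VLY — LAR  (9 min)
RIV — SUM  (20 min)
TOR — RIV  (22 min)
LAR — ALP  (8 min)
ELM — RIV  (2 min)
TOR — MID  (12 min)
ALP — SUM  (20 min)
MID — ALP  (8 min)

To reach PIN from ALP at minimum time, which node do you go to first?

Candidate routes:
ALP–MID–ELM–PIN: 8+2+2 = 12
ALP–LAR–DOK–RIV–ELM–PIN: 8+4+4+2+2 = 20
ALP–LAR–ELM–PIN: 8+6+2 = 16
The minimum is 12 min via ALP–MID–ELM–PIN.
So from ALP the first move is to MID.

MID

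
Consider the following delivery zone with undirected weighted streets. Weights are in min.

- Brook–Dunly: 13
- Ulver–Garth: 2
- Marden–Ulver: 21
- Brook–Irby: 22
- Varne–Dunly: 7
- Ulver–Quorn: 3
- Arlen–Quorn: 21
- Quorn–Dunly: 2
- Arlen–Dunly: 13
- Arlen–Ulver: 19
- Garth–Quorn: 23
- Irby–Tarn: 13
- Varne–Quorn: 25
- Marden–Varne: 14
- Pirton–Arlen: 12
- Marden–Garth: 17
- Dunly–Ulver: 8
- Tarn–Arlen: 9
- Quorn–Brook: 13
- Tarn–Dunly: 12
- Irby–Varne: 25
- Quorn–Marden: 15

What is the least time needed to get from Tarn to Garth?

19 min

Compare a few routes:
Tarn - Dunly - Ulver - Garth: 12+8+2 = 22
Tarn - Dunly - Quorn - Ulver - Garth: 12+2+3+2 = 19
Tarn - Arlen - Ulver - Garth: 9+19+2 = 30
Tarn - Arlen - Dunly - Quorn - Ulver - Garth: 9+13+2+3+2 = 29
Cheapest is Tarn - Dunly - Quorn - Ulver - Garth at 19 min.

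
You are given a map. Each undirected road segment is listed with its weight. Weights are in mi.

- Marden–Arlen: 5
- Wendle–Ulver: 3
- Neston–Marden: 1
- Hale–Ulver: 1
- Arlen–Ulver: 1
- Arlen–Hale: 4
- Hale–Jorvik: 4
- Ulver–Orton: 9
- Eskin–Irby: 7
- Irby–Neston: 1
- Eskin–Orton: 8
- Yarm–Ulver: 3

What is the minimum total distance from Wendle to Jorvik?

8 mi

Compare a few routes:
Wendle–Ulver–Arlen–Hale–Jorvik: 3+1+4+4 = 12
Wendle–Ulver–Hale–Jorvik: 3+1+4 = 8
The minimum is 8 mi via Wendle–Ulver–Hale–Jorvik.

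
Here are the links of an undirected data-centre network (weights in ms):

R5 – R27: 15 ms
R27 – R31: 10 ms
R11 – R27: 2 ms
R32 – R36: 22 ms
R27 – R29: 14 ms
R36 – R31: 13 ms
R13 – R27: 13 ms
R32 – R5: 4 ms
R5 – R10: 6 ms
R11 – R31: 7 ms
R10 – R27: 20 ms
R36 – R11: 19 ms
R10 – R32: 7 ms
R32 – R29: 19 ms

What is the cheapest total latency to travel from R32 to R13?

Settle nodes by increasing distance from R32:
R32: 0
R5: 4  (via R32)
R10: 7  (via R32)
R29: 19  (via R32)
R27: 19  (via R5)
R11: 21  (via R27)
R36: 22  (via R32)
R31: 28  (via R11)
R13: 32  (via R27)
Shortest route: R32–R5–R27–R13 = 32 ms.

32 ms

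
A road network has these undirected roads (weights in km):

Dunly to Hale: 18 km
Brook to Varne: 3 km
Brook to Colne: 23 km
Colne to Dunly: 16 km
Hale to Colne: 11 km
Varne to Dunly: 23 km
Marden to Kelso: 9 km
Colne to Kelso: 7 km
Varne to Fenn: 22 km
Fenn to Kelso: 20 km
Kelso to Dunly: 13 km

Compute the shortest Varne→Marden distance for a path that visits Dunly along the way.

Shortest Varne→Dunly: Varne–Dunly = 23
Best Dunly to Marden: Dunly–Kelso–Marden costing 22
Total via Dunly: 23 + 22 = 45 km.

45 km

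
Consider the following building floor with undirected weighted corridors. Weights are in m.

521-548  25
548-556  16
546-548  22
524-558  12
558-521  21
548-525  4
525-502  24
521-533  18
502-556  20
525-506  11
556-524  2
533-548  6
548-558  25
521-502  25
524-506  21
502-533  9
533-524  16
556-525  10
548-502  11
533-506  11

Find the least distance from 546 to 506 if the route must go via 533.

39 m

Shortest 546→533: 546–548–533 = 28
Shortest 533→506: 533–506 = 11
Total via 533: 28 + 11 = 39 m.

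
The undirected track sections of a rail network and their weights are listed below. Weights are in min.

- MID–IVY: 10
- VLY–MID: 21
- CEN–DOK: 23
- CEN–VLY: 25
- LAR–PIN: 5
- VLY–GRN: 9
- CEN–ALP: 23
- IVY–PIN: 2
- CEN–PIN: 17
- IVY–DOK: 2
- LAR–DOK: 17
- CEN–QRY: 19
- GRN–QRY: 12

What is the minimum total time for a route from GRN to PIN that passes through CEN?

48 min

Shortest GRN→CEN: GRN–QRY–CEN = 31
Best CEN to PIN: CEN–PIN costing 17
Total via CEN: 31 + 17 = 48 min.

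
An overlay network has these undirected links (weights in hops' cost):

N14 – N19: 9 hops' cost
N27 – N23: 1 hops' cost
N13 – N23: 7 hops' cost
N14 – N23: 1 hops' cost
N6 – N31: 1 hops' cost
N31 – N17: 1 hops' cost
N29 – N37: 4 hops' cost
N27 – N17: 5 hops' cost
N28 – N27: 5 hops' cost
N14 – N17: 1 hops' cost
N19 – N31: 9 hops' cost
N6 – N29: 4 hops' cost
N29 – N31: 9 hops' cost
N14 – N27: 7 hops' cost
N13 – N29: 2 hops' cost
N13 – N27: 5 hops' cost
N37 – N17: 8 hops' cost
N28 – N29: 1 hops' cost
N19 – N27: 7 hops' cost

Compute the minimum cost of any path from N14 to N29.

7 hops' cost

Settle nodes by increasing distance from N14:
N14: 0
N23: 1  (via N14)
N17: 1  (via N14)
N27: 2  (via N23)
N31: 2  (via N17)
N6: 3  (via N31)
N28: 7  (via N27)
N13: 7  (via N27)
N29: 7  (via N6)
Shortest route: N14 → N17 → N31 → N6 → N29 = 7 hops' cost.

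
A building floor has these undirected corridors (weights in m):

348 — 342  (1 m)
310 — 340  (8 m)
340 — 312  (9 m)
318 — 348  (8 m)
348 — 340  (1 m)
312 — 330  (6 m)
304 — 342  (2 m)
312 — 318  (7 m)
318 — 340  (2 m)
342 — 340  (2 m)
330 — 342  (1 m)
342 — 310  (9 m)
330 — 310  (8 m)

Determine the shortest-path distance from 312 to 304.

Compare a few routes:
312–318–340–348–342–304: 7+2+1+1+2 = 13
312–318–340–342–304: 7+2+2+2 = 13
312–330–342–304: 6+1+2 = 9
Cheapest is 312–330–342–304 at 9 m.

9 m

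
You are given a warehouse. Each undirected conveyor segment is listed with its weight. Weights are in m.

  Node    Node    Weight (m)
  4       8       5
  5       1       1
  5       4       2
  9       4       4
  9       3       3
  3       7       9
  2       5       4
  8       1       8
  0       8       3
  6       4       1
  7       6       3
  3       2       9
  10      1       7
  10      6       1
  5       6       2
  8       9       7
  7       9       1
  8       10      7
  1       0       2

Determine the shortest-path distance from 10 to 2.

7 m

Compare a few routes:
10–6–5–2: 1+2+4 = 7
10–6–4–5–2: 1+1+2+4 = 8
The minimum is 7 m via 10–6–5–2.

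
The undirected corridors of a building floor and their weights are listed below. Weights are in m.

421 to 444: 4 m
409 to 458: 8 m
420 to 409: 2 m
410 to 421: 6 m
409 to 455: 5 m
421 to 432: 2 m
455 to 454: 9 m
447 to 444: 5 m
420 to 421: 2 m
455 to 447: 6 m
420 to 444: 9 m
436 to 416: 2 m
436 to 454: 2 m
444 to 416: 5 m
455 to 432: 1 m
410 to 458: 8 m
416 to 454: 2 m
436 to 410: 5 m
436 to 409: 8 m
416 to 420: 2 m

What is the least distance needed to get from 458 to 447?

Candidate routes:
458 → 409 → 420 → 421 → 432 → 455 → 447: 8+2+2+2+1+6 = 21
458 → 409 → 420 → 421 → 444 → 447: 8+2+2+4+5 = 21
458 → 409 → 455 → 447: 8+5+6 = 19
458 → 409 → 420 → 416 → 444 → 447: 8+2+2+5+5 = 22
The minimum is 19 m via 458 → 409 → 455 → 447.

19 m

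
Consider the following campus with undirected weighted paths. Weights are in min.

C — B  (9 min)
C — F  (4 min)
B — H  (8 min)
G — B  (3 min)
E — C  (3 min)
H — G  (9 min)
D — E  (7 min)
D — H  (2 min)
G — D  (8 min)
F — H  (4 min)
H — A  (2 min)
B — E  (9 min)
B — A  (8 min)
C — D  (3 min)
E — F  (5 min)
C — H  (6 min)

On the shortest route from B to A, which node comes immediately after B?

Enumerating some paths:
B–A: 8 = 8
B–H–A: 8+2 = 10
The minimum is 8 min via B–A.
So from B the first move is to A.

A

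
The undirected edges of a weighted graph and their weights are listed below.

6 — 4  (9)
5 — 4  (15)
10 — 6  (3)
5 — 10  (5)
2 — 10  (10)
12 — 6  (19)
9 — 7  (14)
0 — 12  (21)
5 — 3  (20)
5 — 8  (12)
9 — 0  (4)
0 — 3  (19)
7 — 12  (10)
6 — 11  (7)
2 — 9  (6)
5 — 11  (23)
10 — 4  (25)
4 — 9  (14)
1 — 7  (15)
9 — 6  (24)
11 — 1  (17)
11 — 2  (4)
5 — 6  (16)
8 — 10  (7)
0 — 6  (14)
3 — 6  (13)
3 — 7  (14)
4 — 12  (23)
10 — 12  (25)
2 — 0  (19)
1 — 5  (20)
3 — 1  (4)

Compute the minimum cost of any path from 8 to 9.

Settle nodes by increasing distance from 8:
8: 0
10: 7  (via 8)
6: 10  (via 10)
5: 12  (via 8)
2: 17  (via 10)
11: 17  (via 6)
4: 19  (via 6)
3: 23  (via 6)
9: 23  (via 2)
Shortest route: 8–10–2–9 = 23.

23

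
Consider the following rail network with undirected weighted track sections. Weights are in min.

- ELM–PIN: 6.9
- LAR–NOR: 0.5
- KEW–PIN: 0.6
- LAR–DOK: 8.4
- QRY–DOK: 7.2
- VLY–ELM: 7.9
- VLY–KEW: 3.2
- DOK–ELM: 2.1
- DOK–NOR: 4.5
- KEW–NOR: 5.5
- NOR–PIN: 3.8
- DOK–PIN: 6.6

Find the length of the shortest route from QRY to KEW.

Candidate routes:
QRY → DOK → ELM → PIN → KEW: 7.2+2.1+6.9+0.6 = 16.8
QRY → DOK → NOR → PIN → KEW: 7.2+4.5+3.8+0.6 = 16.1
QRY → DOK → PIN → KEW: 7.2+6.6+0.6 = 14.4
Cheapest is QRY → DOK → PIN → KEW at 14.4 min.

14.4 min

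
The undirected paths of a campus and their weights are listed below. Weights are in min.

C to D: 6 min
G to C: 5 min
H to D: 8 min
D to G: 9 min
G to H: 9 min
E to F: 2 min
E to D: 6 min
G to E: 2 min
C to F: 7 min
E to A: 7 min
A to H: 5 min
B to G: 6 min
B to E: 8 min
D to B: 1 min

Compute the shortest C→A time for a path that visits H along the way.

19 min

Best C to H: C → G → H costing 14
Best H to A: H → A costing 5
Total via H: 14 + 5 = 19 min.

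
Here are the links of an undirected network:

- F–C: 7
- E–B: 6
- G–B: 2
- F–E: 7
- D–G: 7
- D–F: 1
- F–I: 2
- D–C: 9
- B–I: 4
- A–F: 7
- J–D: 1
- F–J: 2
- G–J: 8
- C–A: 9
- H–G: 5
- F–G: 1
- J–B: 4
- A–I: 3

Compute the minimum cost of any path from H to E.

Settle nodes by increasing distance from H:
H: 0
G: 5  (via H)
F: 6  (via G)
B: 7  (via G)
D: 7  (via F)
I: 8  (via F)
J: 8  (via F)
A: 11  (via I)
C: 13  (via F)
E: 13  (via F)
Shortest route: H → G → F → E = 13.

13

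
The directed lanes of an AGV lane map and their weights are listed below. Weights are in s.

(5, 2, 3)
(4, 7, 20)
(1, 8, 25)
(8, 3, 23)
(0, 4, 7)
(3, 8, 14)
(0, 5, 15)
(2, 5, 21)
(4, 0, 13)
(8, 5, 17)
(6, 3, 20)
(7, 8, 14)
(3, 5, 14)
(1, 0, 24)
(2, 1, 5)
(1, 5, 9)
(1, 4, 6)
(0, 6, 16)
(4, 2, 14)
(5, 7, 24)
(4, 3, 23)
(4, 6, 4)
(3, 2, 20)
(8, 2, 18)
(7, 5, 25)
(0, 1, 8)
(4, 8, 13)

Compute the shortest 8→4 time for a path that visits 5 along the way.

Shortest 8→5: 8 → 5 = 17
Shortest 5→4: 5 → 2 → 1 → 4 = 14
Total via 5: 17 + 14 = 31 s.

31 s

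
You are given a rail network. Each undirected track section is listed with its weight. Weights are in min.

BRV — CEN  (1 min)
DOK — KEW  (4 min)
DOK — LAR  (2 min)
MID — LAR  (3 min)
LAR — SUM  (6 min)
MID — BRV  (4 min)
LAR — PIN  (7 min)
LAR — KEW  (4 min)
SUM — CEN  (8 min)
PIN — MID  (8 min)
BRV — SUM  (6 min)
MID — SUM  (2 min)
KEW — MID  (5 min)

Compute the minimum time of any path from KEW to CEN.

10 min

Candidate routes:
KEW → MID → BRV → CEN: 5+4+1 = 10
KEW → LAR → MID → BRV → CEN: 4+3+4+1 = 12
Cheapest is KEW → MID → BRV → CEN at 10 min.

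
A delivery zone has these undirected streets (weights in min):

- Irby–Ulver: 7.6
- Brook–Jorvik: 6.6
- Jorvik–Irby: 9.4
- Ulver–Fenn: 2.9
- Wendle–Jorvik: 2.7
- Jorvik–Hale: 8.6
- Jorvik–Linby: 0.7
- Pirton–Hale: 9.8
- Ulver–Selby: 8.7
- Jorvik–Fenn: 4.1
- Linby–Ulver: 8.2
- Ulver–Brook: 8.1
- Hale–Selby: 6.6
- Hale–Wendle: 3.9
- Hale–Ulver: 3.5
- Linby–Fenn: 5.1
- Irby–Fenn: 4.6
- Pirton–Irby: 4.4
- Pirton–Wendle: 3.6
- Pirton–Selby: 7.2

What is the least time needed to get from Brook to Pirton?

12.9 min

Compare a few routes:
Brook → Ulver → Hale → Wendle → Pirton: 8.1+3.5+3.9+3.6 = 19.1
Brook → Jorvik → Wendle → Pirton: 6.6+2.7+3.6 = 12.9
The minimum is 12.9 min via Brook → Jorvik → Wendle → Pirton.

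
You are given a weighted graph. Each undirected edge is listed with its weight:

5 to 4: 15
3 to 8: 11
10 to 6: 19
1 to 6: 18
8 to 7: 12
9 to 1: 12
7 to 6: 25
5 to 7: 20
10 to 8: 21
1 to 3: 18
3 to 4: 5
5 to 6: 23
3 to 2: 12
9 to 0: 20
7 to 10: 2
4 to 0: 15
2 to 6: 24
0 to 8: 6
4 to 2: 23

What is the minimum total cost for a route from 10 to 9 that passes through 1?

Shortest 10→1: 10 → 6 → 1 = 37
Best 1 to 9: 1 → 9 costing 12
Total via 1: 37 + 12 = 49.

49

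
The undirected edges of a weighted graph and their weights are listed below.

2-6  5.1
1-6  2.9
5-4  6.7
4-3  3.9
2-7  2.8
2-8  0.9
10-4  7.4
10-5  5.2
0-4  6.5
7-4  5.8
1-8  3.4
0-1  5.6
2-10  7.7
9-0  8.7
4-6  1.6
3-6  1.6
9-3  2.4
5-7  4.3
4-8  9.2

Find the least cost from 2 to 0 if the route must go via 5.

20.3

Shortest 2→5: 2 → 7 → 5 = 7.1
Best 5 to 0: 5 → 4 → 0 costing 13.2
Total via 5: 7.1 + 13.2 = 20.3.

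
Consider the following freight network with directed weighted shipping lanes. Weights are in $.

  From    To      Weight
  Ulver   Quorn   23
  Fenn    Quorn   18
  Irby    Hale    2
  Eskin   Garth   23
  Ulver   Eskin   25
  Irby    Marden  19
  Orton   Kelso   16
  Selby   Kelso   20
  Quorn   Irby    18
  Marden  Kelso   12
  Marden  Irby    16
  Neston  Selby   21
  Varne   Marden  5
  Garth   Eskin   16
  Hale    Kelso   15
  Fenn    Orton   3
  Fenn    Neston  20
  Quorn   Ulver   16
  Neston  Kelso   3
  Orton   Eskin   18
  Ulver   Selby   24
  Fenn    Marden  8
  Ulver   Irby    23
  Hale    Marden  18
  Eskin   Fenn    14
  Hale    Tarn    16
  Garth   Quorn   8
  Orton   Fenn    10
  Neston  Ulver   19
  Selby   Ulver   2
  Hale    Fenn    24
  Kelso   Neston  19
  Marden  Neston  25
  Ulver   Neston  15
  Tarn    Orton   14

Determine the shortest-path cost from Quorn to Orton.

$47

Compare a few routes:
Quorn–Irby–Hale–Fenn–Orton: 18+2+24+3 = 47
Quorn–Irby–Hale–Tarn–Orton: 18+2+16+14 = 50
The minimum is $47 via Quorn–Irby–Hale–Fenn–Orton.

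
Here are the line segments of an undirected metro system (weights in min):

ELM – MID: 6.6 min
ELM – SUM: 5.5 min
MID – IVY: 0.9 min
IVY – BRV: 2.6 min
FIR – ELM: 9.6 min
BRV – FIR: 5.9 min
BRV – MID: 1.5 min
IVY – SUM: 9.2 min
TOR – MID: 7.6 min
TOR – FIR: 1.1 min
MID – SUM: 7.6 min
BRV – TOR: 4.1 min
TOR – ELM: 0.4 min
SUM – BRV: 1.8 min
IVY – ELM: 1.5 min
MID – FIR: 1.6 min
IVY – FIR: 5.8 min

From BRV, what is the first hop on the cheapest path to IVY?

Enumerating some paths:
BRV - MID - IVY: 1.5+0.9 = 2.4
BRV - IVY: 2.6 = 2.6
BRV - TOR - ELM - IVY: 4.1+0.4+1.5 = 6
Cheapest is BRV - MID - IVY at 2.4 min.
So from BRV the first move is to MID.

MID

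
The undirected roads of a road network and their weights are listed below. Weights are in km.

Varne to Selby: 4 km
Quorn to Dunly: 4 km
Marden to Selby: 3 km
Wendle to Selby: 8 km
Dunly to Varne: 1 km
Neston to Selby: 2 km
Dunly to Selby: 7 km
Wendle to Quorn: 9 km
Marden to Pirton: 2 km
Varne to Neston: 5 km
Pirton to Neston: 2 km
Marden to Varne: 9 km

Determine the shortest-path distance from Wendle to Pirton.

Candidate routes:
Wendle → Selby → Varne → Neston → Pirton: 8+4+5+2 = 19
Wendle → Selby → Marden → Pirton: 8+3+2 = 13
Wendle → Quorn → Dunly → Varne → Neston → Pirton: 9+4+1+5+2 = 21
Wendle → Selby → Neston → Pirton: 8+2+2 = 12
The minimum is 12 km via Wendle → Selby → Neston → Pirton.

12 km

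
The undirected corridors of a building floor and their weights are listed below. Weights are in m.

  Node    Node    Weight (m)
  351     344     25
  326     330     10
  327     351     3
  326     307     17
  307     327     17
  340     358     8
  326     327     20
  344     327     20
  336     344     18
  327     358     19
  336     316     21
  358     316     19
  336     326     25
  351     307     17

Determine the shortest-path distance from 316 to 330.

Enumerating some paths:
316–336–326–330: 21+25+10 = 56
316–358–327–326–330: 19+19+20+10 = 68
The minimum is 56 m via 316–336–326–330.

56 m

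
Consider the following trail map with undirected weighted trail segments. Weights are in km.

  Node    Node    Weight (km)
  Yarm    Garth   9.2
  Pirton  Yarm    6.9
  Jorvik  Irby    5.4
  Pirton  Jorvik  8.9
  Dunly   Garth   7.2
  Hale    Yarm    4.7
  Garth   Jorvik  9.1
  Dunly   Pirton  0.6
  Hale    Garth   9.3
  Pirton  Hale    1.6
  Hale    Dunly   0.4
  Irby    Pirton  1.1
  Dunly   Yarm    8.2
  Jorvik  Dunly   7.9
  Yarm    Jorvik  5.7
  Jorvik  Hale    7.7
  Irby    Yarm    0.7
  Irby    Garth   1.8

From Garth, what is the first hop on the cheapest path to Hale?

Irby

Candidate routes:
Garth → Irby → Pirton → Dunly → Hale: 1.8+1.1+0.6+0.4 = 3.9
Garth → Irby → Pirton → Hale: 1.8+1.1+1.6 = 4.5
Garth → Irby → Yarm → Hale: 1.8+0.7+4.7 = 7.2
Garth → Dunly → Hale: 7.2+0.4 = 7.6
The minimum is 3.9 km via Garth → Irby → Pirton → Dunly → Hale.
So from Garth the first move is to Irby.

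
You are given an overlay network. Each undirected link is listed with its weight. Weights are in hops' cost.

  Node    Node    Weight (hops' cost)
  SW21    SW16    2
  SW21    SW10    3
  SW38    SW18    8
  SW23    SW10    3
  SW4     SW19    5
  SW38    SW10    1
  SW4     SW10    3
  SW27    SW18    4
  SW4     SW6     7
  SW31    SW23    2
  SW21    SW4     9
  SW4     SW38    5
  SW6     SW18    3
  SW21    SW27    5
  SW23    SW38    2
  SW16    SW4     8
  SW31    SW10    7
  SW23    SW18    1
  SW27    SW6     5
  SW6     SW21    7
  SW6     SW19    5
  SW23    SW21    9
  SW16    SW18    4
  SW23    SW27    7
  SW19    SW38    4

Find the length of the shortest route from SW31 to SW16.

Candidate routes:
SW31–SW23–SW10–SW21–SW16: 2+3+3+2 = 10
SW31–SW23–SW38–SW10–SW21–SW16: 2+2+1+3+2 = 10
SW31–SW23–SW18–SW16: 2+1+4 = 7
Cheapest is SW31–SW23–SW18–SW16 at 7 hops' cost.

7 hops' cost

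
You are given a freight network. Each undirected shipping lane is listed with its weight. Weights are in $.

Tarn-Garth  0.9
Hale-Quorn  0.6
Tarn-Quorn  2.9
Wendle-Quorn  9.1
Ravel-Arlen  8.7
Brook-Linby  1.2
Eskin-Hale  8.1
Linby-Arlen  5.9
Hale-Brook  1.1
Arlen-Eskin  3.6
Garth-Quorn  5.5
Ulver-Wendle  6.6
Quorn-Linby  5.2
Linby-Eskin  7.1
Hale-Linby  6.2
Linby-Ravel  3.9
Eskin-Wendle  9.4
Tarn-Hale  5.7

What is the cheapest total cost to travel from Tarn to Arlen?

$11.7

Shortest distances from Tarn:
Tarn: 0
Garth: 0.9  (via Tarn)
Quorn: 2.9  (via Tarn)
Hale: 3.5  (via Quorn)
Brook: 4.6  (via Hale)
Linby: 5.8  (via Brook)
Ravel: 9.7  (via Linby)
Eskin: 11.6  (via Hale)
Arlen: 11.7  (via Linby)
Shortest route: Tarn–Quorn–Hale–Brook–Linby–Arlen = $11.7.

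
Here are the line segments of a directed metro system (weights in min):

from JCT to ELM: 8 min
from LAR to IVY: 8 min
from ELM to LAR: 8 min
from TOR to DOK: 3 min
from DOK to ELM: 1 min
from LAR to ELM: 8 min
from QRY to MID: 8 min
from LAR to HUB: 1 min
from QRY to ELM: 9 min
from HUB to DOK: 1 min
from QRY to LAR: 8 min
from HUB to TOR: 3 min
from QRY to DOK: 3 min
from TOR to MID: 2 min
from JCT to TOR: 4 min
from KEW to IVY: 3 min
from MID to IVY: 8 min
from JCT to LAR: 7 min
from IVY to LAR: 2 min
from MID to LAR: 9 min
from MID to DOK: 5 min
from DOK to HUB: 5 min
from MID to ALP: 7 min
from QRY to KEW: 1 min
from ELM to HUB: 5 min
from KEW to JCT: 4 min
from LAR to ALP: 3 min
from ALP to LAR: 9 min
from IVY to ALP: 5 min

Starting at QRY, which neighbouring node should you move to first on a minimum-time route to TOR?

KEW

Candidate routes:
QRY–KEW–JCT–TOR: 1+4+4 = 9
QRY–KEW–IVY–LAR–HUB–TOR: 1+3+2+1+3 = 10
The minimum is 9 min via QRY–KEW–JCT–TOR.
So from QRY the first move is to KEW.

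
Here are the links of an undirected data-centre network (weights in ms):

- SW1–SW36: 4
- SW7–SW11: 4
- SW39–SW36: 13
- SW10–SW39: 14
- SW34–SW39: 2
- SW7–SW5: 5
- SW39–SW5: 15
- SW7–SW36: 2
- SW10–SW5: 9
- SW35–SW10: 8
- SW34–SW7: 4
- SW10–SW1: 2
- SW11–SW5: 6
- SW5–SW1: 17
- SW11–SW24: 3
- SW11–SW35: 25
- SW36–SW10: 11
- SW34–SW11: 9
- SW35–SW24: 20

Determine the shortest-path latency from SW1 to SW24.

13 ms

Settle nodes by increasing distance from SW1:
SW1: 0
SW10: 2  (via SW1)
SW36: 4  (via SW1)
SW7: 6  (via SW36)
SW11: 10  (via SW7)
SW34: 10  (via SW7)
SW35: 10  (via SW10)
SW5: 11  (via SW10)
SW39: 12  (via SW34)
SW24: 13  (via SW11)
Shortest route: SW1–SW36–SW7–SW11–SW24 = 13 ms.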